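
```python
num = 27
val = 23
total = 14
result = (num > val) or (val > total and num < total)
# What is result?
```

Trace:
`num = 27` → num = 27
`val = 23` → val = 23
`total = 14` → total = 14
`result = (num > val) or (val > total and num < total)` → result = True
So result = True

Answer: True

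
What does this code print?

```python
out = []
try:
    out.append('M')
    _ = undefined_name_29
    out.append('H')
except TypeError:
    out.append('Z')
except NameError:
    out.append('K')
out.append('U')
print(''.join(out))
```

Execution trace: 'M' (try body) → 'K' (except NameError) → 'U' (after the try/except). Output: MKU

Answer: MKU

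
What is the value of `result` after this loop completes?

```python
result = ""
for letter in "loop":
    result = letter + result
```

Reverse 'loop'
`result` takes the values: "" → "l" → "ol" → "ool" → "pool"

Answer: "pool"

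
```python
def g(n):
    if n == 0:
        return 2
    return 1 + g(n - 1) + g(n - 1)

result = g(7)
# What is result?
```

g(n) = 1 + 2·g(n-1), g(0)=2. Closed form: (2+1)·2^7 - 1 = 383.

Answer: 383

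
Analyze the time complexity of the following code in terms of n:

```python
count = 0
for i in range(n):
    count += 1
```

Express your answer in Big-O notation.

Each loop level contributes: n. Multiplying the contributions gives O(n).

Answer: O(n)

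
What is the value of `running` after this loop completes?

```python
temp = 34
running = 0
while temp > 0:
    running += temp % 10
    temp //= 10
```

Sum digits of 34
`running` takes the values: 0 → 4 → 7

Answer: 7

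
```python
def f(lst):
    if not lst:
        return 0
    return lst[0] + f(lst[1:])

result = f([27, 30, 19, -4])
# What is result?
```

27 + 30 + 19 + (-4) + 0 = 72

Answer: 72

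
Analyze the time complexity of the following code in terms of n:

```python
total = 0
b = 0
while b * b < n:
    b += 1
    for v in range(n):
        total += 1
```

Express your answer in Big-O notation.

Each loop level contributes: √n × n. Multiplying the contributions gives O(n√n).

Answer: O(n√n)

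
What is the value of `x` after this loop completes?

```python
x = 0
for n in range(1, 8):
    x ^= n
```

XOR of 1 to 7
`x` takes the values: 0 → 1 → 3 → 0 → 4 → 1 → 7 → 0

Answer: 0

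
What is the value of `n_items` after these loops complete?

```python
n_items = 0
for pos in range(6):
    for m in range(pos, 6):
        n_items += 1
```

Upper triangle: 6 + 5 + ... + 1
`n_items` takes the values: 0 → 1 → 2 → 3 → 4 → 5 → 6 → 7 → 8 → 9 → 10 → 11 → 12 → 13 → 14 → 15 → 16 → 17 → 18 → 19 → 20 → 21

Answer: 21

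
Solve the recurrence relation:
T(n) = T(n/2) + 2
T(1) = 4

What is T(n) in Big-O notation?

Each step divides n by 2 and adds 2. After log_2(n) steps we reach T(1)=4. So T(n) = 2·log_2(n) + 4 = O(log n).

Answer: O(log n)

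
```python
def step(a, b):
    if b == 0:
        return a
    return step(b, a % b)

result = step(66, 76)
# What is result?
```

step(66, 76) -> step(76, 66) -> step(66, 10) -> step(10, 6) -> step(6, 4) -> step(4, 2) -> step(2, 0) -> 2

Answer: 2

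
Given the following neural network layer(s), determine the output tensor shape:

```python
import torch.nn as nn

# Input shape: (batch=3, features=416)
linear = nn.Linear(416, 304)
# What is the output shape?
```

Input: (3, 416) -> Output: (3, 304)

Answer: (3, 304)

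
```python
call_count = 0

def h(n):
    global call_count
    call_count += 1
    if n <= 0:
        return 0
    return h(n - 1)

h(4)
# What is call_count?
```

Linear recursion stepping by 1: 5 calls from n=4 down to ≤0.

Answer: 5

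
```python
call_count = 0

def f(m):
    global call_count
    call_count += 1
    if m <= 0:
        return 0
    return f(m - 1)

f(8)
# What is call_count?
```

Linear recursion stepping by 1: 9 calls from m=8 down to ≤0.

Answer: 9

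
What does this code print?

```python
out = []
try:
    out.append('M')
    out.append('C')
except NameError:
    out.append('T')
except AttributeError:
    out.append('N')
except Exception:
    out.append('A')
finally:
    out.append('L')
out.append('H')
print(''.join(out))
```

Execution trace: 'M' (try body) → 'C' (try body, no exception) → 'L' (finally) → 'H' (after the try/except). Output: MCLH

Answer: MCLH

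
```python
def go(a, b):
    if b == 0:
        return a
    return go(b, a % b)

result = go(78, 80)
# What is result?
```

go(78, 80) -> go(80, 78) -> go(78, 2) -> go(2, 0) -> 2

Answer: 2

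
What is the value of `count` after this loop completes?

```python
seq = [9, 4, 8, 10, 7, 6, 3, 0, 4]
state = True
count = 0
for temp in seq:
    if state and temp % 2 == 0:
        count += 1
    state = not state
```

Count even values at even positions
`count` takes the values: 0 → 1 → 2

Answer: 2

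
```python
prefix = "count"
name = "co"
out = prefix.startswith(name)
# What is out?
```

Trace:
`prefix = "count"` → prefix = 'count'
`name = "co"` → name = 'co'
`out = prefix.startswith(name)` → out = True
So out = True

Answer: True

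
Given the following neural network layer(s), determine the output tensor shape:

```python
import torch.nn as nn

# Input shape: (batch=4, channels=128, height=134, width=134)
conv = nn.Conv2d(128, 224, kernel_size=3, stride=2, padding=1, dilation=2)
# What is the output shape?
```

Input: (4, 128, 134, 134) -> Output: (4, 224, 66, 66)

Answer: (4, 224, 66, 66)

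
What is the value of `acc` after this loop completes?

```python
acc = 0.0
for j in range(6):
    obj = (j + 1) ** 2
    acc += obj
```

Sum of squared losses 1² + 2² + ... + 6²
`acc` takes the values: 0.0 → 1.0 → 5.0 → 14.0 → 30.0 → 55.0 → 91.0

Answer: 91.0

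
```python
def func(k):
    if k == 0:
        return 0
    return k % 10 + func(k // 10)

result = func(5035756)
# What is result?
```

Sum of digits of 5035756: 6 + 5 + 7 + 5 + 3 + 0 + 5 = 31

Answer: 31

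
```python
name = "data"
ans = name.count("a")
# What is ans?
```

Trace:
`name = "data"` → name = 'data'
`ans = name.count("a")` → ans = 2
So ans = 2

Answer: 2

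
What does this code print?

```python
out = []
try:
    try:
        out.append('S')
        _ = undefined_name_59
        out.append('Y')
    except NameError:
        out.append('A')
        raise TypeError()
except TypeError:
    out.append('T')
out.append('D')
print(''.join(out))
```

Execution trace: 'S' (inner try body) → 'A' (inner except NameError) → 'T' (outer except TypeError) → 'D' (after the try/except). Output: SATD

Answer: SATD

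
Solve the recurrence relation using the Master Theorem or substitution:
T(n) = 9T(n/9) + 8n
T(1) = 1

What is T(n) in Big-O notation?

By Master Theorem: a=9, b=9, f(n)=8n. Since log_9(9) = 1 and f(n) = Θ(n^1), Case 2 applies. T(n) = O(n log n).

Answer: O(n log n)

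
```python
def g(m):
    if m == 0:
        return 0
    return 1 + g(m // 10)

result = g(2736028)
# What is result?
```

Count of digits of 2736028: 7

Answer: 7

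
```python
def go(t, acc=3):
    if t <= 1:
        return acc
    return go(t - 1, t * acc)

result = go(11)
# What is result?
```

Accumulator trace (n, acc): (11, 3) -> (10, 33) -> (9, 330) -> (8, 2970) -> (7, 23760) -> (6, 166320) -> (5, 997920) -> (4, 4989600) -> (3, 19958400) -> (2, 59875200) -> (1, 119750400) -> return 119750400

Answer: 119750400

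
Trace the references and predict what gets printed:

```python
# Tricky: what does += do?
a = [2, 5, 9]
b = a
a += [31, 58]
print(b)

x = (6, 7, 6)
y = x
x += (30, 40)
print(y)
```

Key concept: += behavior differs for mutable vs immutable.
Step by step:
`a = [2, 5, 9]` → a = [2, 5, 9]
`b = a` → b = [2, 5, 9] (same object as a)
`a += [31, 58]` → a = [2, 5, 9, 31, 58] (same object as b); b = [2, 5, 9, 31, 58] (same object as a)
`print(b)` → prints [2, 5, 9, 31, 58]
`x = (6, 7, 6)` → x = (6, 7, 6)
`y = x` → y = (6, 7, 6)
`x += (30, 40)` → x = (6, 7, 6, 30, 40)
`print(y)` → prints (6, 7, 6)

Answer:
[2, 5, 9, 31, 58]
(6, 7, 6)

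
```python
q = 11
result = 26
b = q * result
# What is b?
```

Trace:
`q = 11` → q = 11
`result = 26` → result = 26
`b = q * result` → b = 286
So b = 286

Answer: 286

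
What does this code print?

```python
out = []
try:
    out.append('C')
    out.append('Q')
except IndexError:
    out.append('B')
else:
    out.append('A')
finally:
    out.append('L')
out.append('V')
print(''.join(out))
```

Execution trace: 'C' (try body) → 'Q' (try body, no exception) → 'A' (else) → 'L' (finally) → 'V' (after the try/except). Output: CQALV

Answer: CQALV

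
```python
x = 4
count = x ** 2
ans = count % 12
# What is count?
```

Trace:
`x = 4` → x = 4
`count = x ** 2` → count = 16
`ans = count % 12` → ans = 4
So count = 16

Answer: 16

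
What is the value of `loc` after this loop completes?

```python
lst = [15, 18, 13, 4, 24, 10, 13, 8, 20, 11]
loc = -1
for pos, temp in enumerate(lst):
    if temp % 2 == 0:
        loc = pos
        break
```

First even number index in [15, 18, 13, 4, 24, 10, 13, 8, 20, 11]
`loc` takes the values: -1 → 1

Answer: 1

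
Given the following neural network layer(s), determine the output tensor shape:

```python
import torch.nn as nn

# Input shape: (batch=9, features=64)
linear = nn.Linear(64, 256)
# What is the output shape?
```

Input: (9, 64) -> Output: (9, 256)

Answer: (9, 256)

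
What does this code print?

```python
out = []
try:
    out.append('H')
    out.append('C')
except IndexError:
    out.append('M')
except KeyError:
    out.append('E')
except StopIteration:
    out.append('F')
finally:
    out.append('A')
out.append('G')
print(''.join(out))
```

Execution trace: 'H' (try body) → 'C' (try body, no exception) → 'A' (finally) → 'G' (after the try/except). Output: HCAG

Answer: HCAG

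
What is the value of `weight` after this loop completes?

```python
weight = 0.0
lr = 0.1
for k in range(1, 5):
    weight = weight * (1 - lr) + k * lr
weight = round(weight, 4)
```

Moving average with lr=0.1
`weight` takes the values: 0.0 → 0.1 → 0.29 → 0.561 → 0.9049

Answer: 0.9049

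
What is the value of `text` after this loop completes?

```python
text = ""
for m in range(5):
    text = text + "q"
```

Repeat 'q' 5 times
`text` takes the values: "" → "q" → "qq" → "qqq" → "qqqq" → "qqqqq"

Answer: "qqqqq"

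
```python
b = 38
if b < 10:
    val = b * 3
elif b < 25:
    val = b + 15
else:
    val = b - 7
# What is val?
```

Trace:
`b = 38` → b = 38
`if b < 10: ...` → b < 10 is False, b < 25 is False, take else branch → val = 31
So val = 31

Answer: 31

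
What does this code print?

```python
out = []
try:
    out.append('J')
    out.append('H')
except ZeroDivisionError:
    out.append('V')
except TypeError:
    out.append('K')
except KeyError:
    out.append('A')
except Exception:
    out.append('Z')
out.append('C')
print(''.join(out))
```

Execution trace: 'J' (try body) → 'H' (try body, no exception) → 'C' (after the try/except). Output: JHC

Answer: JHC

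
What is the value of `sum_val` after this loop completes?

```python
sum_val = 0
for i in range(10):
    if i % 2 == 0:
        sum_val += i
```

Sum of even numbers 0 to 9
`sum_val` takes the values: 0 → 2 → 6 → 12 → 20

Answer: 20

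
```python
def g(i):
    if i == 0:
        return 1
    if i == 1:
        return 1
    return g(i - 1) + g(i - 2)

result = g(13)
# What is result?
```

Build up from base cases: g(0)=1, g(1)=1, g(2)=2, g(3)=3, g(4)=5, g(5)=8, g(6)=13, ..., g(13)=377

Answer: 377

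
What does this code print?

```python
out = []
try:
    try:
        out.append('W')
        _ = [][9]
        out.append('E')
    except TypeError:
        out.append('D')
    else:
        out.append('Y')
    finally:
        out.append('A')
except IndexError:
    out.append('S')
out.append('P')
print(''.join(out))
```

Execution trace: 'W' (try body) → 'A' (finally) → 'S' (outer except IndexError) → 'P' (after the try/except). Output: WASP

Answer: WASP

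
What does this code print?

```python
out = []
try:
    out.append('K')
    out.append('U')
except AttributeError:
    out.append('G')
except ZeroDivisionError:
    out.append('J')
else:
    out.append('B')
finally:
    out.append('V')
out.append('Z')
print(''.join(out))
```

Execution trace: 'K' (try body) → 'U' (try body, no exception) → 'B' (else) → 'V' (finally) → 'Z' (after the try/except). Output: KUBVZ

Answer: KUBVZ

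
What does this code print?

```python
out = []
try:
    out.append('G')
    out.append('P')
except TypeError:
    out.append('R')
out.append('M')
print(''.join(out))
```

Execution trace: 'G' (try body) → 'P' (try body, no exception) → 'M' (after the try/except). Output: GPM

Answer: GPM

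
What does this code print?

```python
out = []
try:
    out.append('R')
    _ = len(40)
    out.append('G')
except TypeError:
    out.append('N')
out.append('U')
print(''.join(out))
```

Execution trace: 'R' (try body) → 'N' (except TypeError) → 'U' (after the try/except). Output: RNU

Answer: RNU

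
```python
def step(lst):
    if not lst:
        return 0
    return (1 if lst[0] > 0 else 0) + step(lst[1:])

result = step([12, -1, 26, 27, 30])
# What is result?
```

Count of positive elements in [12, -1, 26, 27, 30] = 4

Answer: 4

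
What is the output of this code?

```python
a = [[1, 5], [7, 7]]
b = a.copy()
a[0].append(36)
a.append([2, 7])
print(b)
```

Key concept: shallow copy with nested lists.
Step by step:
`a = [[1, 5], [7, 7]]` → a = [[1, 5], [7, 7]]
`b = a.copy()` → b = [[1, 5], [7, 7]]
`a[0].append(36)` → a = [[1, 5, 36], [7, 7]]; b = [[1, 5, 36], [7, 7]]
`a.append([2, 7])` → a = [[1, 5, 36], [7, 7], [2, 7]]
`print(b)` → prints [[1, 5, 36], [7, 7]]

Answer: [[1, 5, 36], [7, 7]]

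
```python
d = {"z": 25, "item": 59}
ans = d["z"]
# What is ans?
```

Trace:
`d = {"z": 25, "item": 59}` → d = {'z': 25, 'item': 59}
`ans = d["z"]` → ans = 25
So ans = 25

Answer: 25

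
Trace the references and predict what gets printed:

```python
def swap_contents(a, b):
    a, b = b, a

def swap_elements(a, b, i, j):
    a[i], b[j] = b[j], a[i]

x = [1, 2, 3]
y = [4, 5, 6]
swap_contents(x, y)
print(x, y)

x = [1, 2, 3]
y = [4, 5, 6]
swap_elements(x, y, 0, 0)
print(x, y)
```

Key concept: parameter rebinding vs mutation.
Step by step:
`x = [1, 2, 3]` → x = [1, 2, 3]
`y = [4, 5, 6]` → y = [4, 5, 6]
`swap_contents(x, y)` → no visible change to tracked variables
`print(x, y)` → prints [1, 2, 3] [4, 5, 6]
`x = [1, 2, 3]` → x = [1, 2, 3]
`y = [4, 5, 6]` → y = [4, 5, 6]
`swap_elements(x, y, 0, 0)` → x = [4, 2, 3]; y = [1, 5, 6]
`print(x, y)` → prints [4, 2, 3] [1, 5, 6]

Answer:
[1, 2, 3] [4, 5, 6]
[4, 2, 3] [1, 5, 6]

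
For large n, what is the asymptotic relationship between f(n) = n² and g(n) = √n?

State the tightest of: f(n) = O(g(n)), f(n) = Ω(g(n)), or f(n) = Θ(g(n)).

n² vs √n: f(n) = Ω(g(n)) but not O(g(n)) — n² grows strictly faster than √n.

Answer: f(n) = Ω(g(n)) but not O(g(n)) — n² grows strictly faster than √n.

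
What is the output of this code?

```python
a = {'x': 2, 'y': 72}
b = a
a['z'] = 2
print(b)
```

Key concept: dict aliasing.
Step by step:
`a = {'x': 2, 'y': 72}` → a = {'x': 2, 'y': 72}
`b = a` → b = {'x': 2, 'y': 72} (same object as a)
`a['z'] = 2` → a = {'x': 2, 'y': 72, 'z': 2} (same object as b); b = {'x': 2, 'y': 72, 'z': 2} (same object as a)
`print(b)` → prints {'x': 2, 'y': 72, 'z': 2}

Answer: {'x': 2, 'y': 72, 'z': 2}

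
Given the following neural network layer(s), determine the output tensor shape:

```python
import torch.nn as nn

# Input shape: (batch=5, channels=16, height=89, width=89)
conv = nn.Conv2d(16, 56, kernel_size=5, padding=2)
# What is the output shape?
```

Input: (5, 16, 89, 89) -> Output: (5, 56, 89, 89)

Answer: (5, 56, 89, 89)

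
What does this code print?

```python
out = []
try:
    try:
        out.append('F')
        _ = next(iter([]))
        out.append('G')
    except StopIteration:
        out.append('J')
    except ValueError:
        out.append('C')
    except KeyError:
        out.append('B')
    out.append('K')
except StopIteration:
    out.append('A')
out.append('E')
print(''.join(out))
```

Execution trace: 'F' (inner try body) → 'J' (inner except StopIteration) → 'K' (try body, no exception) → 'E' (after the try/except). Output: FJKE

Answer: FJKE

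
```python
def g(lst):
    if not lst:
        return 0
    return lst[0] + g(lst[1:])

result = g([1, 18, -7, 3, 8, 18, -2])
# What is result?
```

1 + 18 + (-7) + 3 + 8 + 18 + (-2) + 0 = 39

Answer: 39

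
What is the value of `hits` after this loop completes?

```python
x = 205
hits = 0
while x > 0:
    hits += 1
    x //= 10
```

Count digits by repeated division by 10
`hits` takes the values: 0 → 1 → 2 → 3

Answer: 3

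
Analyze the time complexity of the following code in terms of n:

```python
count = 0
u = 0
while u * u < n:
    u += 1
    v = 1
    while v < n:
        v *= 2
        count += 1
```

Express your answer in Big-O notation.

Each loop level contributes: √n × log n. Multiplying the contributions gives O(√n log n).

Answer: O(√n log n)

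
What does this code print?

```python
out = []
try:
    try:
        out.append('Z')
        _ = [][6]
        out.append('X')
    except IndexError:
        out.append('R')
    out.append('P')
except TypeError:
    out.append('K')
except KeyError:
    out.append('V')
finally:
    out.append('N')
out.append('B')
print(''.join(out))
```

Execution trace: 'Z' (inner try body) → 'R' (inner except IndexError) → 'P' (try body, no exception) → 'N' (finally) → 'B' (after the try/except). Output: ZRPNB

Answer: ZRPNB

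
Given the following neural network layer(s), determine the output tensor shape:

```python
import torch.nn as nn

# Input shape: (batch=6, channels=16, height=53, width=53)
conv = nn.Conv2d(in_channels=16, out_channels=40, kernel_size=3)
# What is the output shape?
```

Input: (6, 16, 53, 53) -> Output: (6, 40, 51, 51)

Answer: (6, 40, 51, 51)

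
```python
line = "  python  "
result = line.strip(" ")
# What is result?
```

Trace:
`line = "  python  "` → line = '  python  '
`result = line.strip(" ")` → result = 'python'
So result = 'python'

Answer: 'python'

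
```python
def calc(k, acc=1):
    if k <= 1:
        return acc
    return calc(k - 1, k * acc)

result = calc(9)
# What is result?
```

Accumulator trace (n, acc): (9, 1) -> (8, 9) -> (7, 72) -> (6, 504) -> (5, 3024) -> (4, 15120) -> (3, 60480) -> (2, 181440) -> (1, 362880) -> return 362880

Answer: 362880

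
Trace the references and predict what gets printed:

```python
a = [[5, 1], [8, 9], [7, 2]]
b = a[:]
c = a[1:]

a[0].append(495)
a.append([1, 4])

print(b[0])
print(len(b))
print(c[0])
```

Key concept: slice with nested mutation.
Step by step:
`a = [[5, 1], [8, 9], [7, 2]]` → a = [[5, 1], [8, 9], [7, 2]]
`b = a[:]` → b = [[5, 1], [8, 9], [7, 2]]
`c = a[1:]` → c = [[8, 9], [7, 2]]
`a[0].append(495)` → a = [[5, 1, 495], [8, 9], [7, 2]]; b = [[5, 1, 495], [8, 9], [7, 2]]
`a.append([1, 4])` → a = [[5, 1, 495], [8, 9], [7, 2], [1, 4]]
`print(b[0])` → prints [5, 1, 495]
`print(len(b))` → prints 3
`print(c[0])` → prints [8, 9]

Answer:
[5, 1, 495]
3
[8, 9]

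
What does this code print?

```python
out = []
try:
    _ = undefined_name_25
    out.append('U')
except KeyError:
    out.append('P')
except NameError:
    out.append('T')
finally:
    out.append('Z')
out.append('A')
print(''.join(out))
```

Execution trace: 'T' (except NameError) → 'Z' (finally) → 'A' (after the try/except). Output: TZA

Answer: TZA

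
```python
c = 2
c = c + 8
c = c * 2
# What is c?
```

Trace:
`c = 2` → c = 2
`c = c + 8` → c = 10
`c = c * 2` → c = 20
So c = 20

Answer: 20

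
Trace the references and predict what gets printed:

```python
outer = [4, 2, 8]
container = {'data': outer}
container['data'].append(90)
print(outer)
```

Key concept: dict holds reference to list.
Step by step:
`outer = [4, 2, 8]` → outer = [4, 2, 8]
`container = {'data': outer}` → container = {'data': [4, 2, 8]}
`container['data'].append(90)` → outer = [4, 2, 8, 90]; container = {'data': [4, 2, 8, 90]}
`print(outer)` → prints [4, 2, 8, 90]

Answer: [4, 2, 8, 90]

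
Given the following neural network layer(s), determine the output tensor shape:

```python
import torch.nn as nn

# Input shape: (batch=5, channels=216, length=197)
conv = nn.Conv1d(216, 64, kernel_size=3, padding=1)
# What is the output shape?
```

Input: (5, 216, 197) -> Output: (5, 64, 197)

Answer: (5, 64, 197)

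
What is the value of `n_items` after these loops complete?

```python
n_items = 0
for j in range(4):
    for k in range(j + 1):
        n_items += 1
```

Triangle: 1 + 2 + ... + 4
`n_items` takes the values: 0 → 1 → 2 → 3 → 4 → 5 → 6 → 7 → 8 → 9 → 10

Answer: 10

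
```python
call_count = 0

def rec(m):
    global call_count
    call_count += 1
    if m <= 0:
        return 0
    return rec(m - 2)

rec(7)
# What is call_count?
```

Linear recursion stepping by 2: 5 calls from m=7 down to ≤0.

Answer: 5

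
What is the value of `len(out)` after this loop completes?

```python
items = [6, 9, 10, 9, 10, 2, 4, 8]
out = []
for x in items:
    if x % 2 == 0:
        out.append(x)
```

Count even numbers in [6, 9, 10, 9, 10, 2, 4, 8]
`out` takes the values: [] → [6] → [6, 10] → [6, 10, 10] → [6, 10, 10, 2] → [6, 10, 10, 2, 4] → [6, 10, 10, 2, 4, 8]
So `len(out)` = 6

Answer: 6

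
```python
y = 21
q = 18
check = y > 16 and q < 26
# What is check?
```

Trace:
`y = 21` → y = 21
`q = 18` → q = 18
`check = y > 16 and q < 26` → check = True
So check = True

Answer: True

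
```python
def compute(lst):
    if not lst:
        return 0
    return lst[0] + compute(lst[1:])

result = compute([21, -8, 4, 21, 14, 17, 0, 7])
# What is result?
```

21 + (-8) + 4 + 21 + 14 + 17 + 0 + 7 + 0 = 76

Answer: 76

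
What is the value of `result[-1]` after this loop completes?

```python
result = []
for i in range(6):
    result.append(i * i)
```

Last element of squares 0 to 5
`result` takes the values: [] → [0] → [0, 1] → [0, 1, 4] → [0, 1, 4, 9] → [0, 1, 4, 9, 16] → [0, 1, 4, 9, 16, 25]
So `result[-1]` = 25

Answer: 25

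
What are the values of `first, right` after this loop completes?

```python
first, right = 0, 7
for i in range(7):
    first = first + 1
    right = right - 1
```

first goes 0→7, right goes 7→0
`first, right` takes the values: (0, 7) → (1, 7) → (1, 6) → (2, 6) → (2, 5) → (3, 5) → (3, 4) → (4, 4) → (4, 3) → (5, 3) → (5, 2) → (6, 2) → (6, 1) → (7, 1) → (7, 0)

Answer: 7, 0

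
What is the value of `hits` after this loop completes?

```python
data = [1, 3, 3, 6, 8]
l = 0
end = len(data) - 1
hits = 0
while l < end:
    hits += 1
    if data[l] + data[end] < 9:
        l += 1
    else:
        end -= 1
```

Steps to find pair summing to 9
`hits` takes the values: 0 → 1 → 2 → 3 → 4

Answer: 4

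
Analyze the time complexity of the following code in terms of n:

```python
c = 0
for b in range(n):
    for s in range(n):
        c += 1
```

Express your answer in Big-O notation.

Each loop level contributes: n × n. Multiplying the contributions gives O(n^2).

Answer: O(n^2)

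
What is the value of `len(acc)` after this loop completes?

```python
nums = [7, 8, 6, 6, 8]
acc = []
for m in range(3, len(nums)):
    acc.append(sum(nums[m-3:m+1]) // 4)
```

Number of 4-element averages
`acc` takes the values: [] → [6] → [6, 7]
So `len(acc)` = 2

Answer: 2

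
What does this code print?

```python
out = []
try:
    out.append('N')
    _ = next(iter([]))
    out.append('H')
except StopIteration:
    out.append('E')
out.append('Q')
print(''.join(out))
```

Execution trace: 'N' (try body) → 'E' (except StopIteration) → 'Q' (after the try/except). Output: NEQ

Answer: NEQ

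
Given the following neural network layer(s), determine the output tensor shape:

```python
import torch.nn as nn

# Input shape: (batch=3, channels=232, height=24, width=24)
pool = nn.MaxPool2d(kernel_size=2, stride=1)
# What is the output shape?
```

Input: (3, 232, 24, 24) -> Output: (3, 232, 23, 23)

Answer: (3, 232, 23, 23)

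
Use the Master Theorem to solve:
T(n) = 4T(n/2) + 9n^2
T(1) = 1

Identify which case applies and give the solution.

a=4, b=2, f(n)=9n^2. log_2(4) = 2. Since c=2 = 2, Case 2 applies: T(n) = Θ(n^log_b(a) · log n) = O(n^2 log n).

Answer: O(n^2 log n) - Case 2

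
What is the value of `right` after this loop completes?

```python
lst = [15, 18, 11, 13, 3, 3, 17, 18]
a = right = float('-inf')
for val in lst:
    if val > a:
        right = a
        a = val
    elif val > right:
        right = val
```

Second largest (with repeats) in [15, 18, 11, 13, 3, 3, 17, 18]
`right` takes the values: -inf → 15 → 17 → 18

Answer: 18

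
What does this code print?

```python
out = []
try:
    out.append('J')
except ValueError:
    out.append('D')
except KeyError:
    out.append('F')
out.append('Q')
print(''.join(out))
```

Execution trace: 'J' (try body, no exception) → 'Q' (after the try/except). Output: JQ

Answer: JQ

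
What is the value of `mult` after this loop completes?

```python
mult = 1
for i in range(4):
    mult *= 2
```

2^4 = 16
`mult` takes the values: 1 → 2 → 4 → 8 → 16

Answer: 16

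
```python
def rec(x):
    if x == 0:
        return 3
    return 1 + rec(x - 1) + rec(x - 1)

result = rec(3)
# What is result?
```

rec(x) = 1 + 2·rec(x-1), rec(0)=3. Closed form: (3+1)·2^3 - 1 = 31.

Answer: 31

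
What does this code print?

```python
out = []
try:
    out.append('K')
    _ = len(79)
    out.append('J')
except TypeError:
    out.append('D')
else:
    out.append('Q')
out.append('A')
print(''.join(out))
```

Execution trace: 'K' (try body) → 'D' (except TypeError) → 'A' (after the try/except). Output: KDA

Answer: KDA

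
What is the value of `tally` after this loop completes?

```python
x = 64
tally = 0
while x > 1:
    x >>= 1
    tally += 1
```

Count right shifts until 1
`tally` takes the values: 0 → 1 → 2 → 3 → 4 → 5 → 6

Answer: 6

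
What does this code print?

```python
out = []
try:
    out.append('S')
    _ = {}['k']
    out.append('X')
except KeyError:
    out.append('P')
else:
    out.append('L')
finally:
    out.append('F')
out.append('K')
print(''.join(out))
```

Execution trace: 'S' (try body) → 'P' (except KeyError) → 'F' (finally) → 'K' (after the try/except). Output: SPFK

Answer: SPFK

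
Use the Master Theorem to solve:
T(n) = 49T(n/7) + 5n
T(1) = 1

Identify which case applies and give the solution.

a=49, b=7, f(n)=5n. log_7(49) = 2. Since c=1 < 2, Case 1 applies: T(n) = Θ(n^log_b(a)) = O(n^2).

Answer: O(n^2) - Case 1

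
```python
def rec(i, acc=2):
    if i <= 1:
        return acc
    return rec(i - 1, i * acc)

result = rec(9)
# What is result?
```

Accumulator trace (n, acc): (9, 2) -> (8, 18) -> (7, 144) -> (6, 1008) -> (5, 6048) -> (4, 30240) -> (3, 120960) -> (2, 362880) -> (1, 725760) -> return 725760

Answer: 725760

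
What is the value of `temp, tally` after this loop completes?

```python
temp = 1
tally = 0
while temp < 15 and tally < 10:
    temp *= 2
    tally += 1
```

Double until >= 15 or 10 iterations
`temp, tally` takes the values: (1, 0) → (2, 0) → (2, 1) → (4, 1) → (4, 2) → (8, 2) → (8, 3) → (16, 3) → (16, 4)

Answer: 16, 4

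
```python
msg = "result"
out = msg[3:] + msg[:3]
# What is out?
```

Trace:
`msg = "result"` → msg = 'result'
`out = msg[3:] + msg[:3]` → out = 'ultres'
So out = 'ultres'

Answer: 'ultres'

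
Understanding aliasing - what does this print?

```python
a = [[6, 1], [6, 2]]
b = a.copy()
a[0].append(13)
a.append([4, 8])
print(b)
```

Key concept: shallow copy with nested lists.
Step by step:
`a = [[6, 1], [6, 2]]` → a = [[6, 1], [6, 2]]
`b = a.copy()` → b = [[6, 1], [6, 2]]
`a[0].append(13)` → a = [[6, 1, 13], [6, 2]]; b = [[6, 1, 13], [6, 2]]
`a.append([4, 8])` → a = [[6, 1, 13], [6, 2], [4, 8]]
`print(b)` → prints [[6, 1, 13], [6, 2]]

Answer: [[6, 1, 13], [6, 2]]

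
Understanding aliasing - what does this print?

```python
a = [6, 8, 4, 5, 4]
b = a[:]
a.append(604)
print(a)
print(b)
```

Key concept: slice [:] creates copy.
Step by step:
`a = [6, 8, 4, 5, 4]` → a = [6, 8, 4, 5, 4]
`b = a[:]` → b = [6, 8, 4, 5, 4]
`a.append(604)` → a = [6, 8, 4, 5, 4, 604]
`print(a)` → prints [6, 8, 4, 5, 4, 604]
`print(b)` → prints [6, 8, 4, 5, 4]

Answer:
[6, 8, 4, 5, 4, 604]
[6, 8, 4, 5, 4]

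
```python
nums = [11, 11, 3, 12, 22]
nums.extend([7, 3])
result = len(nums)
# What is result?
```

Trace:
`nums = [11, 11, 3, 12, 22]` → nums = [11, 11, 3, 12, 22]
`nums.extend([7, 3])` → nums = [11, 11, 3, 12, 22, 7, 3]
`result = len(nums)` → result = 7
So result = 7

Answer: 7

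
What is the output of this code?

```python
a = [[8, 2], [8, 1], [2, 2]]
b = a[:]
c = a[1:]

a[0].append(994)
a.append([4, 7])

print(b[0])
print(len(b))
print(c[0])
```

Key concept: slice with nested mutation.
Step by step:
`a = [[8, 2], [8, 1], [2, 2]]` → a = [[8, 2], [8, 1], [2, 2]]
`b = a[:]` → b = [[8, 2], [8, 1], [2, 2]]
`c = a[1:]` → c = [[8, 1], [2, 2]]
`a[0].append(994)` → a = [[8, 2, 994], [8, 1], [2, 2]]; b = [[8, 2, 994], [8, 1], [2, 2]]
`a.append([4, 7])` → a = [[8, 2, 994], [8, 1], [2, 2], [4, 7]]
`print(b[0])` → prints [8, 2, 994]
`print(len(b))` → prints 3
`print(c[0])` → prints [8, 1]

Answer:
[8, 2, 994]
3
[8, 1]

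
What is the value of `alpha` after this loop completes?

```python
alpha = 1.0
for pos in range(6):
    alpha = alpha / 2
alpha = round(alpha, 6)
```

Halving LR 6 times: 1 / 2^6
`alpha` takes the values: 1.0 → 0.5 → 0.25 → 0.125 → 0.0625 → 0.03125 → 0.015625

Answer: 0.015625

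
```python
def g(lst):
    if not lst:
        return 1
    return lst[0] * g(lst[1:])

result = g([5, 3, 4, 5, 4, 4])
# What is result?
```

Product over [5, 3, 4, 5, 4, 4] = 5 * 3 * 4 * 5 * 4 * 4 = 4800

Answer: 4800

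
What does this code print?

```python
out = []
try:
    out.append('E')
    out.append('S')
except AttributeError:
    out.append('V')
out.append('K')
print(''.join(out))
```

Execution trace: 'E' (try body) → 'S' (try body, no exception) → 'K' (after the try/except). Output: ESK

Answer: ESK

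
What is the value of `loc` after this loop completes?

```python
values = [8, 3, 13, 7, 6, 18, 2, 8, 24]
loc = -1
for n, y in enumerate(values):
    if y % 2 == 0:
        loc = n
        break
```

First even number index in [8, 3, 13, 7, 6, 18, 2, 8, 24]
`loc` takes the values: -1 → 0

Answer: 0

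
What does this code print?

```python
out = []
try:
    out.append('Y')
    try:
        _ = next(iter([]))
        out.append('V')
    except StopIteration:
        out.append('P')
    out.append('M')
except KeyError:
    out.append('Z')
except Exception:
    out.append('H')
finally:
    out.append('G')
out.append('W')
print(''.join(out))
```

Execution trace: 'Y' (try body) → 'P' (inner except StopIteration) → 'M' (try body, no exception) → 'G' (finally) → 'W' (after the try/except). Output: YPMGW

Answer: YPMGW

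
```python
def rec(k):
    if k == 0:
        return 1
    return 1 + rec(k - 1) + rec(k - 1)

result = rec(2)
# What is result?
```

rec(k) = 1 + 2·rec(k-1), rec(0)=1. Closed form: (1+1)·2^2 - 1 = 7.

Answer: 7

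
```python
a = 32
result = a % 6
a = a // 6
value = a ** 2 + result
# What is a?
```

Trace:
`a = 32` → a = 32
`result = a % 6` → result = 2
`a = a // 6` → a = 5
`value = a ** 2 + result` → value = 27
So a = 5

Answer: 5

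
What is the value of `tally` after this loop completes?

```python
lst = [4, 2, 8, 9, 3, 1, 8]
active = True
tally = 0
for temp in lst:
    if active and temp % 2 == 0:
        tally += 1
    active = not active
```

Count even values at even positions
`tally` takes the values: 0 → 1 → 2 → 3

Answer: 3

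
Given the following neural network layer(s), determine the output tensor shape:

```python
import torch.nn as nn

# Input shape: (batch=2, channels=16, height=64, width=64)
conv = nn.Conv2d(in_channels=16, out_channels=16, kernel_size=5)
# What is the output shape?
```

Input: (2, 16, 64, 64) -> Output: (2, 16, 60, 60)

Answer: (2, 16, 60, 60)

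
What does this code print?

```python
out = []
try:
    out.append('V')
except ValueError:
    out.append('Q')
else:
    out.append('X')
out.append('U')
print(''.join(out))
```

Execution trace: 'V' (try body, no exception) → 'X' (else) → 'U' (after the try/except). Output: VXU

Answer: VXU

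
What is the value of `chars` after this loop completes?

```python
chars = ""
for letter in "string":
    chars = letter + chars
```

Reverse 'string'
`chars` takes the values: "" → "s" → "ts" → "rts" → "irts" → "nirts" → "gnirts"

Answer: "gnirts"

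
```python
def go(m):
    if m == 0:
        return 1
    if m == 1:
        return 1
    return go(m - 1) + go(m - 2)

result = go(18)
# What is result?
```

Build up from base cases: go(0)=1, go(1)=1, go(2)=2, go(3)=3, go(4)=5, go(5)=8, go(6)=13, ..., go(18)=4181

Answer: 4181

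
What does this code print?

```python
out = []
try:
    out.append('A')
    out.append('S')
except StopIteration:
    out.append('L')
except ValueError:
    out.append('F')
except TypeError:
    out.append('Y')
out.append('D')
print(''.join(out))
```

Execution trace: 'A' (try body) → 'S' (try body, no exception) → 'D' (after the try/except). Output: ASD

Answer: ASD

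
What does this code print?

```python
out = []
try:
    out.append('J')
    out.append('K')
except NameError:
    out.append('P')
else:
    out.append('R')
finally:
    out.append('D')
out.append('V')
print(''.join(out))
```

Execution trace: 'J' (try body) → 'K' (try body, no exception) → 'R' (else) → 'D' (finally) → 'V' (after the try/except). Output: JKRDV

Answer: JKRDV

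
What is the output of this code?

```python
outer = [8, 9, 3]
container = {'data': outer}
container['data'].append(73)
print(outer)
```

Key concept: dict holds reference to list.
Step by step:
`outer = [8, 9, 3]` → outer = [8, 9, 3]
`container = {'data': outer}` → container = {'data': [8, 9, 3]}
`container['data'].append(73)` → outer = [8, 9, 3, 73]; container = {'data': [8, 9, 3, 73]}
`print(outer)` → prints [8, 9, 3, 73]

Answer: [8, 9, 3, 73]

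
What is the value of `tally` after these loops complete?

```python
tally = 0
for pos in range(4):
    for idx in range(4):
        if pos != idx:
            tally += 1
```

4² - 4 (exclude diagonal)
`tally` takes the values: 0 → 1 → 2 → 3 → 4 → 5 → 6 → 7 → 8 → 9 → 10 → 11 → 12

Answer: 12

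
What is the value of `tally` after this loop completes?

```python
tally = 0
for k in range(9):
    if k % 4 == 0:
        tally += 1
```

Count numbers divisible by 4 in range(9)
`tally` takes the values: 0 → 1 → 2 → 3

Answer: 3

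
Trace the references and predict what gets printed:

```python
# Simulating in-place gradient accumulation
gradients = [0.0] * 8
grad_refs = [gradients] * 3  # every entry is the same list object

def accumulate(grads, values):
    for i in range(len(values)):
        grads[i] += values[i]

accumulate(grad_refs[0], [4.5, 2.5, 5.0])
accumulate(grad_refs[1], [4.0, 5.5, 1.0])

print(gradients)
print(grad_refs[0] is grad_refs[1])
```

Key concept: gradient accumulation aliasing.
Step by step:
`gradients = [0.0] * 8` → gradients = [0.0, 0.0, 0.0, 0.0, 0.0, 0.0, 0.0, 0.0]
`grad_refs = [gradients] * 3` → grad_refs = [[0.0, 0.0, 0.0, 0.0, 0.0, 0.0, 0.0, 0.0], [0.0, 0.0, 0.0, 0.0, 0.0, 0.0, 0.0, 0.0], [0.0, 0.0, 0.0, 0.0, 0.0, 0.0, 0.0, 0.0]]
`accumulate(grad_refs[0], [4.5, 2.5, 5.0])` → gradients = [4.5, 2.5, 5.0, 0.0, 0.0, 0.0, 0.0, 0.0]; grad_refs = [[4.5, 2.5, 5.0, 0.0, 0.0, 0.0, 0.0, 0.0], [4.5, 2.5, 5.0, 0.0, 0.0, 0.0, 0.0, 0.0], [4.5, 2.5, 5.0, 0.0, 0.0, 0.0, 0.0, 0.0]]
`accumulate(grad_refs[1], [4.0, 5.5, 1.0])` → gradients = [8.5, 8.0, 6.0, 0.0, 0.0, 0.0, 0.0, 0.0]; grad_refs = [[8.5, 8.0, 6.0, 0.0, 0.0, 0.0, 0.0, 0.0], [8.5, 8.0, 6.0, 0.0, 0.0, 0.0, 0.0, 0.0], [8.5, 8.0, 6.0, 0.0, 0.0, 0.0, 0.0, 0.0]]
`print(gradients)` → prints [8.5, 8.0, 6.0, 0.0, 0.0, 0.0, 0.0, 0.0]
`print(grad_refs[0] is grad_refs[1])` → prints True

Answer:
[8.5, 8.0, 6.0, 0.0, 0.0, 0.0, 0.0, 0.0]
True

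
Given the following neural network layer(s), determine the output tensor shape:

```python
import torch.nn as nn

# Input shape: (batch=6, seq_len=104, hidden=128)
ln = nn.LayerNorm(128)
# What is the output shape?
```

Input: (6, 104, 128) -> Output: (6, 104, 128)

Answer: (6, 104, 128)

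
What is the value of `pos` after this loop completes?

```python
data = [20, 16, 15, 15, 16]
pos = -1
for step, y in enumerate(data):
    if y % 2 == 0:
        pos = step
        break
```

First even number index in [20, 16, 15, 15, 16]
`pos` takes the values: -1 → 0

Answer: 0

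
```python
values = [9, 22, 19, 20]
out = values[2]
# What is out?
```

Trace:
`values = [9, 22, 19, 20]` → values = [9, 22, 19, 20]
`out = values[2]` → out = 19
So out = 19

Answer: 19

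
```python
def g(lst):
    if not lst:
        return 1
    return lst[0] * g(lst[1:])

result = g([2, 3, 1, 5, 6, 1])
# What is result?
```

Product over [2, 3, 1, 5, 6, 1] = 2 * 3 * 1 * 5 * 6 * 1 = 180

Answer: 180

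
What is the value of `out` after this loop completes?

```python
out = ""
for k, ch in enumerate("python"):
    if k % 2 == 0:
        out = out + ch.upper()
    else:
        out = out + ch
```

Uppercase even positions in 'python'
`out` takes the values: "" → "P" → "Py" → "PyT" → "PyTh" → "PyThO" → "PyThOn"

Answer: "PyThOn"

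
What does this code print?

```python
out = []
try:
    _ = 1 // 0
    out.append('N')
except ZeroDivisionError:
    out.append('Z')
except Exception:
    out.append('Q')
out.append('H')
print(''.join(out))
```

Execution trace: 'Z' (except ZeroDivisionError) → 'H' (after the try/except). Output: ZH

Answer: ZH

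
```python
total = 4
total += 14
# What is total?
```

Trace:
`total = 4` → total = 4
`total += 14` → total = 18
So total = 18

Answer: 18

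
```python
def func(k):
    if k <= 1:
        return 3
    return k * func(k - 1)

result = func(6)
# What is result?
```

func(6) = 6 * 5 * 4 * 3 * 2 * 3 = 2160

Answer: 2160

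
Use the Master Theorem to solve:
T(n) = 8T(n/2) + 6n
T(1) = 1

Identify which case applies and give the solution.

a=8, b=2, f(n)=6n. log_2(8) = 3. Since c=1 < 3, Case 1 applies: T(n) = Θ(n^log_b(a)) = O(n^3).

Answer: O(n^3) - Case 1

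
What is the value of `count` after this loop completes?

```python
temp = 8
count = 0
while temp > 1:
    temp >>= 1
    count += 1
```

Count right shifts until 1
`count` takes the values: 0 → 1 → 2 → 3

Answer: 3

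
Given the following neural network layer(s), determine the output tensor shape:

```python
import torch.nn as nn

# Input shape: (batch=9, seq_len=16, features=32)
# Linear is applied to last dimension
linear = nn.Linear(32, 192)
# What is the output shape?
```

Input: (9, 16, 32) -> Output: (9, 16, 192)

Answer: (9, 16, 192)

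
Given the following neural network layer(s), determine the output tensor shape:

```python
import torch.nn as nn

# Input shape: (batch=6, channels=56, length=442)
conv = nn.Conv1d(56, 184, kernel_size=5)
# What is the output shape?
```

Input: (6, 56, 442) -> Output: (6, 184, 438)

Answer: (6, 184, 438)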